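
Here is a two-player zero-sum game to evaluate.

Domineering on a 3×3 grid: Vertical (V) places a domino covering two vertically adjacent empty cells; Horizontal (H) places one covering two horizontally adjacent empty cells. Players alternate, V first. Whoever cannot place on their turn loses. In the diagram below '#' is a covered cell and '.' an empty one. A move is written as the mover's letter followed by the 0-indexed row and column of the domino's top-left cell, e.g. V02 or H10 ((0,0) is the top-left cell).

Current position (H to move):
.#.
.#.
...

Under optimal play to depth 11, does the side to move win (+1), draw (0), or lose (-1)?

p1 H@[.#./.#./...]: H20[.#./.#./##.]-1* H21[.#./.#./.##]-1
p2 V@[.#./.#./##.]: V00[##./##./##.]+1* V02[.##/.##/##.]+1 V12[.#./.##/###]+1
p3 H@[##./##./##.] terminal -1; root [.#./.#./...] d11

value(.#./.#./..., H) = -1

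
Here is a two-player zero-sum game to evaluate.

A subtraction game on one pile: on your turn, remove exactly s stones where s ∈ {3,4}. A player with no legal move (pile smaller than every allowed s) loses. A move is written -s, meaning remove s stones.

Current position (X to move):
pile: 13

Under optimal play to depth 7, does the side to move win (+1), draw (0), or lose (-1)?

ply 1, X at 13 | -3=-1→10; -4=+1→9*
ply 2, O at 9 | -3=-1→6*; -4=-1→5
ply 3, X at 6 | -3=-1→3; -4=+1→2*
ply 4: 2 is terminal -1 (O); from 13 depth 7

value(13, X) = +1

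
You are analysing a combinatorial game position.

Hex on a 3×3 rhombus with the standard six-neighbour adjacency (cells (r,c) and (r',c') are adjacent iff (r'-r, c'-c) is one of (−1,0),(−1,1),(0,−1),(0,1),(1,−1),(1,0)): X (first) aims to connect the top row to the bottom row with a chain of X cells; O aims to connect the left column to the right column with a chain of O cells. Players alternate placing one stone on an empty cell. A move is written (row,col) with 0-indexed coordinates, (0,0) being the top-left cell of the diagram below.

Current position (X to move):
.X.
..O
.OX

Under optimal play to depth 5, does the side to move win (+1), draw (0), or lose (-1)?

[.X./..O/.OX] X move#1: (0,0):-1/XX./..O/.OX, (0,2):-1/.XX/..O/.OX, (1,0):-1/.X./X.O/.OX, (1,1):-1/.X./.XO/.OX, (2,0):+1/.X./..O/XOX*
[.X./..O/XOX] O move#2: (0,0):-1/OX./..O/XOX*, (0,2):-1/.XO/..O/XOX, (1,0):-1/.X./O.O/XOX, (1,1):-1/.X./.OO/XOX
[OX./..O/XOX] X move#3: (0,2):+1/OXX/..O/XOX*, (1,0):+1/OX./X.O/XOX, (1,1):+1/OX./.XO/XOX
[OXX/..O/XOX] O move#4: (1,0):-1/OXX/O.O/XOX*, (1,1):-1/OXX/.OO/XOX
[OXX/O.O/XOX] X move#5: (1,1):+1/OXX/OXO/XOX*
[OXX/OXO/XOX] end (terminal -1, O#6); searched .X./..O/.OX to 5

value(.X./..O/.OX, X) = +1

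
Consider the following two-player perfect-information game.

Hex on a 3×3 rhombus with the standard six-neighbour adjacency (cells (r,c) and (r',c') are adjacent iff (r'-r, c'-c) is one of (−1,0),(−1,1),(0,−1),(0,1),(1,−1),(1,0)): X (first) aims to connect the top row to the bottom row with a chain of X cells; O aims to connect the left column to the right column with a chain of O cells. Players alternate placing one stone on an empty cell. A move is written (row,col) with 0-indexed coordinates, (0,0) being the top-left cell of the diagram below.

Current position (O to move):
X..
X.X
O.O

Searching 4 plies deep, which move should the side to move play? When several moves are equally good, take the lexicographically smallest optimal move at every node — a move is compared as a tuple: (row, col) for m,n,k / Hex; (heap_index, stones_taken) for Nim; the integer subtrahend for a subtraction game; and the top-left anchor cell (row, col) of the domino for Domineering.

O's best at [X../X.X/O.O]: (0,2)

p1 O@[X../X.X/O.O]: (0,1)[XO./X.X/O.O]-1 (0,2)[X.O/X.X/O.O]+1* (1,1)[X../XOX/O.O]+1 (2,1)[X../X.X/OOO]+1
p2 X@[X.O/X.X/O.O]: (0,1)[XXO/X.X/O.O]-1* (1,1)[X.O/XXX/O.O]-1 (2,1)[X.O/X.X/OXO]-1
p3 O@[XXO/X.X/O.O]: (1,1)[XXO/XOX/O.O]+1* (2,1)[XXO/X.X/OOO]+1
p4 X@[XXO/XOX/O.O] terminal -1; root [X../X.X/O.O] d4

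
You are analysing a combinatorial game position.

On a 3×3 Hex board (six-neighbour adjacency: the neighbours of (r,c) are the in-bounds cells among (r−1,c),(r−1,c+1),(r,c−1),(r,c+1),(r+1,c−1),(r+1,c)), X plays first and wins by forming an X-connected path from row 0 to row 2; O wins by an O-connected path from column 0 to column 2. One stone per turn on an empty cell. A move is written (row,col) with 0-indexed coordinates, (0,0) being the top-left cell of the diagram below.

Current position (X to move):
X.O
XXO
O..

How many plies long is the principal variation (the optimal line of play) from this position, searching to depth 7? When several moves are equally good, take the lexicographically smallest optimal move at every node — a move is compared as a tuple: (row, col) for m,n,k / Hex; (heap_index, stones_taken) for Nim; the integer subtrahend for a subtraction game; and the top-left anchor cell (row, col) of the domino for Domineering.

p1 X@[X.O/XXO/O..]: (0,1)[XXO/XXO/O..]-1 (2,1)[X.O/XXO/OX.]+1* (2,2)[X.O/XXO/O.X]-1
p2 O@[X.O/XXO/OX.] terminal -1; root [X.O/XXO/O..] d7

PV length from [X.O/XXO/O..]: 1 ply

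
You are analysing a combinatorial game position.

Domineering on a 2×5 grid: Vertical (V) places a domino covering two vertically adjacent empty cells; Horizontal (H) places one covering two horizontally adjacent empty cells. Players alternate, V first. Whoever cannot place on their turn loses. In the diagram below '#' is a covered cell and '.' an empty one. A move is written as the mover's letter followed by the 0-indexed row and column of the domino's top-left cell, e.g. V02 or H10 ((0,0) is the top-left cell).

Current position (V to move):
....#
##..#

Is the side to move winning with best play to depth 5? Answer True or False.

V winning at [....#/##..#]: True

p1 V@[....#/##..#]: V02[..#.#/###.#]+1* V03[...##/##.##]-1
p2 H@[..#.#/###.#]: H00[###.#/###.#]-1*
p3 V@[###.#/###.#]: V03[#####/#####]+1*
p4 H@[#####/#####] terminal -1; root [....#/##..#] d5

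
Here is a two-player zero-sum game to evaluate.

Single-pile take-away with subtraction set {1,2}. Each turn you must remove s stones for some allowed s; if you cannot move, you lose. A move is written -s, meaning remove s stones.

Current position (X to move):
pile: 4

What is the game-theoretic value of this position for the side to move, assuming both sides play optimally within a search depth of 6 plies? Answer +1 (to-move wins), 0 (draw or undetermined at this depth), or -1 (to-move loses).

ply 1, X at 4 | -1=+1→3*; -2=-1→2
ply 2, O at 3 | -1=-1→2*; -2=-1→1
ply 3, X at 2 | -1=-1→1; -2=+1→0*
ply 4: 0 is terminal -1 (O); from 4 depth 6

value(4, X) = +1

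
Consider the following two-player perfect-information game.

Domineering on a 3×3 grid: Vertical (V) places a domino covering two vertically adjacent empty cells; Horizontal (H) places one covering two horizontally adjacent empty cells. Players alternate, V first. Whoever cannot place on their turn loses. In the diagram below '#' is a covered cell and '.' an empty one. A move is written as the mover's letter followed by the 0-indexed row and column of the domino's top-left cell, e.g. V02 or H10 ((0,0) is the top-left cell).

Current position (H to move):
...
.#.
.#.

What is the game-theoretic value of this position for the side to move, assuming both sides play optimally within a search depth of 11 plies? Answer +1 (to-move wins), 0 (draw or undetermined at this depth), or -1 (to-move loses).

p1 H@[.../.#./.#.]: H00[##./.#./.#.]-1* H01[.##/.#./.#.]-1
p2 V@[##./.#./.#.]: V02[###/.##/.#.]+1* V10[##./##./##.]+1 V12[##./.##/.##]+1
p3 H@[###/.##/.#.] terminal -1; root [.../.#./.#.] d11

value(.../.#./.#., H) = -1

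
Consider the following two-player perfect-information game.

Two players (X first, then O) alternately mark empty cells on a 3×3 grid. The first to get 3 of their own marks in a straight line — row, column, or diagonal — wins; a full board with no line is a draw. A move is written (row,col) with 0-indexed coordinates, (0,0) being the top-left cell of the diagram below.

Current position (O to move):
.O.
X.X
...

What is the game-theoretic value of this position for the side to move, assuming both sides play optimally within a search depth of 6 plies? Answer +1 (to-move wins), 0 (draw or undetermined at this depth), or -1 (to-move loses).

value(.O./X.X/..., O) = +1

p1 O@[.O./X.X/...]: (0,0)[OO./X.X/...]-1 (0,2)[.OO/X.X/...]-1 (1,1)[.O./XOX/...]+1* (2,0)[.O./X.X/O..]-1 (2,1)[.O./X.X/.O.]-1 (2,2)[.O./X.X/..O]-1
p2 X@[.O./XOX/...]: (0,0)[XO./XOX/...]-1* (0,2)[.OX/XOX/...]-1 (2,0)[.O./XOX/X..]-1 (2,1)[.O./XOX/.X.]-1 (2,2)[.O./XOX/..X]-1
p3 O@[XO./XOX/...]: (0,2)[XOO/XOX/...]-1 (2,0)[XO./XOX/O..]+1* (2,1)[XO./XOX/.O.]+1 (2,2)[XO./XOX/..O]-1
p4 X@[XO./XOX/O..]: (0,2)[XOX/XOX/O..]-1* (2,1)[XO./XOX/OX.]-1 (2,2)[XO./XOX/O.X]-1
p5 O@[XOX/XOX/O..]: (2,1)[XOX/XOX/OO.]+1* (2,2)[XOX/XOX/O.O]+0
p6 X@[XOX/XOX/OO.] terminal -1; root [.O./X.X/...] d6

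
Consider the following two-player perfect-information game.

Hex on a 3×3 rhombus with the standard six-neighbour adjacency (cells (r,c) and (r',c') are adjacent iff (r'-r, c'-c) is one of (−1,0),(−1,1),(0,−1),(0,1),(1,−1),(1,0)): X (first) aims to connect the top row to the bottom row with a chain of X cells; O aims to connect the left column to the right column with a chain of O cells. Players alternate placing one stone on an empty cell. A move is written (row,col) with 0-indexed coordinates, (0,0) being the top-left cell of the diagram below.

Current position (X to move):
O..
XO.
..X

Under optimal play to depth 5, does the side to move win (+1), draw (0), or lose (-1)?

p1 X@[O../XO./..X]: (0,1)[OX./XO./..X]-1* (0,2)[O.X/XO./..X]-1 (1,2)[O../XOX/..X]-1 (2,0)[O../XO./X.X]-1 (2,1)[O../XO./.XX]-1
p2 O@[OX./XO./..X]: (0,2)[OXO/XO./..X]-1 (1,2)[OX./XOO/..X]-1 (2,0)[OX./XO./O.X]+1* (2,1)[OX./XO./.OX]-1
p3 X@[OX./XO./O.X]: (0,2)[OXX/XO./O.X]-1* (1,2)[OX./XOX/O.X]-1 (2,1)[OX./XO./OXX]-1
p4 O@[OXX/XO./O.X]: (1,2)[OXX/XOO/O.X]+1* (2,1)[OXX/XO./OOX]-1
p5 X@[OXX/XOO/O.X] terminal -1; root [O../XO./..X] d5

value(O../XO./..X, X) = -1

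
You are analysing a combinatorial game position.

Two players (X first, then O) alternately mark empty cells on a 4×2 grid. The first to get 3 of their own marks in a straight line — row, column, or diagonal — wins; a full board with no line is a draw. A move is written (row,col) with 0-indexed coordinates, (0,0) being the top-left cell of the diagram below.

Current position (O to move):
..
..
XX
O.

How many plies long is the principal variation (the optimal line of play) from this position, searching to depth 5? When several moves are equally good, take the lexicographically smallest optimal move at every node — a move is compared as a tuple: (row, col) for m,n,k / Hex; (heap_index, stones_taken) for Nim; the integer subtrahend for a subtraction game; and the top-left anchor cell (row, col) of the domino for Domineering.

PV length from [../../XX/O.]: 5 plies

[../../XX/O.] O move#1: (0,0):-1/O./../XX/O., (0,1):+0/.O/../XX/O.*, (1,0):-1/../O./XX/O., (1,1):+0/../.O/XX/O., (3,1):+0/../../XX/OO
[.O/../XX/O.] X move#2: (0,0):+0/XO/../XX/O.*, (1,0):+0/.O/X./XX/O., (1,1):+0/.O/.X/XX/O., (3,1):+0/.O/../XX/OX
[XO/../XX/O.] O move#3: (1,0):+0/XO/O./XX/O.*, (1,1):-1/XO/.O/XX/O., (3,1):-1/XO/../XX/OO
[XO/O./XX/O.] X move#4: (1,1):+0/XO/OX/XX/O.*, (3,1):+0/XO/O./XX/OX
[XO/OX/XX/O.] O move#5: (3,1):+0/XO/OX/XX/OO*
[XO/OX/XX/OO] end (terminal +0, X#6); searched ../../XX/O. to 5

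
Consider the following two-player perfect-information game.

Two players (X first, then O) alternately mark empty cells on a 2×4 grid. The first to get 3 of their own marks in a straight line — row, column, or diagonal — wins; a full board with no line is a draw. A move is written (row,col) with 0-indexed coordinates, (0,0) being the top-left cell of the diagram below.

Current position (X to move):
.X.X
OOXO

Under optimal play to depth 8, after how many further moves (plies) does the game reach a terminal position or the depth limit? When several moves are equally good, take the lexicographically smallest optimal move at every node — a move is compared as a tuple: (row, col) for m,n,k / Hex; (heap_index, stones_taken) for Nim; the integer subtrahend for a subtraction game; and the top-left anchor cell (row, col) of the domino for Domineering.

[.X.X/OOXO] X move#1: (0,0):+0/XX.X/OOXO, (0,2):+1/.XXX/OOXO*
[.XXX/OOXO] end (terminal -1, O#2); searched .X.X/OOXO to 8

PV length from [.X.X/OOXO]: 1 ply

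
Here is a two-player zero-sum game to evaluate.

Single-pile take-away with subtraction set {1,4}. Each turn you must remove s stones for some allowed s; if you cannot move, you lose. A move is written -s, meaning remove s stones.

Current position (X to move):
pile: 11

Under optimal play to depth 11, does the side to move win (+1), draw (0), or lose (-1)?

value(11, X) = +1

ply 1, X at 11 | -1=+1→10*; -4=+1→7
ply 2, O at 10 | -1=-1→9*; -4=-1→6
ply 3, X at 9 | -1=-1→8; -4=+1→5*
ply 4, O at 5 | -1=-1→4*; -4=-1→1
ply 5, X at 4 | -1=-1→3; -4=+1→0*
ply 6: 0 is terminal -1 (O); from 11 depth 11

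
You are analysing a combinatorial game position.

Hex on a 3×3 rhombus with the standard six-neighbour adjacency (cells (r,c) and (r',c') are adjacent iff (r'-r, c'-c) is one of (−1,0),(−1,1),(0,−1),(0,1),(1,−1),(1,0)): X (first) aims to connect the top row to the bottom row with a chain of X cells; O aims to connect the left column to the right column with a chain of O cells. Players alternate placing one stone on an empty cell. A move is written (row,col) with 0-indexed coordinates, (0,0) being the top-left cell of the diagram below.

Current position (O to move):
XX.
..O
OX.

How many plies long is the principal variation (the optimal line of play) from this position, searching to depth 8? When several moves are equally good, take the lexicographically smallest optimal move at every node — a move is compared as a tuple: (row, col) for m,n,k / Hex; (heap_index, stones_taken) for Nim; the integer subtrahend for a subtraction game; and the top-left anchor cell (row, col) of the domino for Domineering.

PV length from [XX./..O/OX.]: 1 ply

[XX./..O/OX.] O move#1: (0,2):-1/XXO/..O/OX., (1,0):-1/XX./O.O/OX., (1,1):+1/XX./.OO/OX.*, (2,2):-1/XX./..O/OXO
[XX./.OO/OX.] end (terminal -1, X#2); searched XX./..O/OX. to 8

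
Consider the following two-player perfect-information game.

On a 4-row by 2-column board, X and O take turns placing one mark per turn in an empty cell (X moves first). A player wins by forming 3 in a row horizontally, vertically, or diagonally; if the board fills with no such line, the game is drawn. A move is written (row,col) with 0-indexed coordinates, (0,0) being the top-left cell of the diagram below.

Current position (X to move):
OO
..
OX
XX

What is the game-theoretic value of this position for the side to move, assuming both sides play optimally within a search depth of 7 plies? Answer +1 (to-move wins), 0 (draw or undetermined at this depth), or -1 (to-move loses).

value(OO/../OX/XX, X) = +1

[OO/../OX/XX] X move#1: (1,0):+0/OO/X./OX/XX, (1,1):+1/OO/.X/OX/XX*
[OO/.X/OX/XX] end (terminal -1, O#2); searched OO/../OX/XX to 7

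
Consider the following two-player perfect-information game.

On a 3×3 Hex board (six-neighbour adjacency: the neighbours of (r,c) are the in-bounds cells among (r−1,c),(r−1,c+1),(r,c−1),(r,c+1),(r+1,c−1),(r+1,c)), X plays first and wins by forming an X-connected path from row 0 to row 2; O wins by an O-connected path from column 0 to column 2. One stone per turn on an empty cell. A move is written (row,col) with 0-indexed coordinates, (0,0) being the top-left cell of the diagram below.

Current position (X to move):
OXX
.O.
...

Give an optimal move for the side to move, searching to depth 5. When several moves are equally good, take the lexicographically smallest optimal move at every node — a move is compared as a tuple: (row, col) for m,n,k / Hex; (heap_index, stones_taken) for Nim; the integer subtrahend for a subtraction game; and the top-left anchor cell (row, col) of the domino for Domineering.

p1 X@[OXX/.O./...]: (1,0)[OXX/XO./...]+1* (1,2)[OXX/.OX/...]+1 (2,0)[OXX/.O./X..]+1 (2,1)[OXX/.O./.X.]-1 (2,2)[OXX/.O./..X]-1
p2 O@[OXX/XO./...]: (1,2)[OXX/XOO/...]-1* (2,0)[OXX/XO./O..]-1 (2,1)[OXX/XO./.O.]-1 (2,2)[OXX/XO./..O]-1
p3 X@[OXX/XOO/...]: (2,0)[OXX/XOO/X..]+1* (2,1)[OXX/XOO/.X.]-1 (2,2)[OXX/XOO/..X]-1
p4 O@[OXX/XOO/X..] terminal -1; root [OXX/.O./...] d5

X's best at [OXX/.O./...]: (1,0)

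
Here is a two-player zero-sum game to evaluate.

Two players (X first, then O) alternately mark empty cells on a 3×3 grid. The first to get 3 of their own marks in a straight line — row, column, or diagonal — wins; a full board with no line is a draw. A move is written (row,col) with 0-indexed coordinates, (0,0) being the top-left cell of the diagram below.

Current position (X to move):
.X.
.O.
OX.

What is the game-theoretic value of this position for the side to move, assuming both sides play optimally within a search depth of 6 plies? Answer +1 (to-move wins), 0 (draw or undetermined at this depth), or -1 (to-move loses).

value(.X./.O./OX., X) = -1

p1 X@[.X./.O./OX.]: (0,0)[XX./.O./OX.]-1* (0,2)[.XX/.O./OX.]-1 (1,0)[.X./XO./OX.]-1 (1,2)[.X./.OX/OX.]-1 (2,2)[.X./.O./OXX]-1
p2 O@[XX./.O./OX.]: (0,2)[XXO/.O./OX.]+1* (1,0)[XX./OO./OX.]-1 (1,2)[XX./.OO/OX.]-1 (2,2)[XX./.O./OXO]-1
p3 X@[XXO/.O./OX.] terminal -1; root [.X./.O./OX.] d6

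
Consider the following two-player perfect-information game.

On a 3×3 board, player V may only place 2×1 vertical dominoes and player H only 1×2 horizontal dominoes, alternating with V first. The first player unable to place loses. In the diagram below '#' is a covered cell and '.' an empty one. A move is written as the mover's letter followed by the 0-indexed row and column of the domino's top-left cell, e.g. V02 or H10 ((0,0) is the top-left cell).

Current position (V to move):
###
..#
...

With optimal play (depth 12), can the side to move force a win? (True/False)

V winning at [###/..#/...]: True

[###/..#/...] V move#1: V10:-1/###/#.#/#.., V11:+1/###/.##/.#.*
[###/.##/.#.] end (terminal -1, H#2); searched ###/..#/... to 12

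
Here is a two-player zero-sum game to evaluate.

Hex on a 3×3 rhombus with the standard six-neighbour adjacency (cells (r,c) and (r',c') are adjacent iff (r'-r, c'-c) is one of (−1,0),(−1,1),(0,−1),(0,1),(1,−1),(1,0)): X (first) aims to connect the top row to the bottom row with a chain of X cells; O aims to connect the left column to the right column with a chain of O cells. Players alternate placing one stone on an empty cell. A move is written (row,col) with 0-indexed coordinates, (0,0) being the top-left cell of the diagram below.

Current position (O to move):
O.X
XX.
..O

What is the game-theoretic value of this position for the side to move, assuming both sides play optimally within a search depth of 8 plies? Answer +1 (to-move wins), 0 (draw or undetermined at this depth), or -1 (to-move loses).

value(O.X/XX./..O, O) = -1

ply 1, O at O.X/XX./..O | (0,1)=-1→OOX/XX./..O*; (1,2)=-1→O.X/XXO/..O; (2,0)=-1→O.X/XX./O.O; (2,1)=-1→O.X/XX./.OO
ply 2, X at OOX/XX./..O | (1,2)=+1→OOX/XXX/..O*; (2,0)=+1→OOX/XX./X.O; (2,1)=+1→OOX/XX./.XO
ply 3, O at OOX/XXX/..O | (2,0)=-1→OOX/XXX/O.O*; (2,1)=-1→OOX/XXX/.OO
ply 4, X at OOX/XXX/O.O | (2,1)=+1→OOX/XXX/OXO*
ply 5: OOX/XXX/OXO is terminal -1 (O); from O.X/XX./..O depth 8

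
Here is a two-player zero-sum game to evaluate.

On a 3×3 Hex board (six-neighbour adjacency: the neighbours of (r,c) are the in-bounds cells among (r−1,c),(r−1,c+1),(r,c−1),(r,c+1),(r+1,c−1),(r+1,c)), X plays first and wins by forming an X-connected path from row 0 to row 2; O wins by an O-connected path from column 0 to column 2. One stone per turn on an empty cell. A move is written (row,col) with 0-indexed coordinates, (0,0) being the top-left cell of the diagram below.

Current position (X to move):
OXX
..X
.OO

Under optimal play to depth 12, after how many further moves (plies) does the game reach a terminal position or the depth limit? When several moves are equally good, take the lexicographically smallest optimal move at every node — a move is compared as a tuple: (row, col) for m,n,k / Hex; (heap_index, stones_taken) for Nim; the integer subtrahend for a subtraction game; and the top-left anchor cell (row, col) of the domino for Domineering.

[OXX/..X/.OO] X move#1: (1,0):-1/OXX/X.X/.OO, (1,1):-1/OXX/.XX/.OO, (2,0):+1/OXX/..X/XOO*
[OXX/..X/XOO] O move#2: (1,0):-1/OXX/O.X/XOO*, (1,1):-1/OXX/.OX/XOO
[OXX/O.X/XOO] X move#3: (1,1):+1/OXX/OXX/XOO*
[OXX/OXX/XOO] end (terminal -1, O#4); searched OXX/..X/.OO to 12

PV length from [OXX/..X/.OO]: 3 plies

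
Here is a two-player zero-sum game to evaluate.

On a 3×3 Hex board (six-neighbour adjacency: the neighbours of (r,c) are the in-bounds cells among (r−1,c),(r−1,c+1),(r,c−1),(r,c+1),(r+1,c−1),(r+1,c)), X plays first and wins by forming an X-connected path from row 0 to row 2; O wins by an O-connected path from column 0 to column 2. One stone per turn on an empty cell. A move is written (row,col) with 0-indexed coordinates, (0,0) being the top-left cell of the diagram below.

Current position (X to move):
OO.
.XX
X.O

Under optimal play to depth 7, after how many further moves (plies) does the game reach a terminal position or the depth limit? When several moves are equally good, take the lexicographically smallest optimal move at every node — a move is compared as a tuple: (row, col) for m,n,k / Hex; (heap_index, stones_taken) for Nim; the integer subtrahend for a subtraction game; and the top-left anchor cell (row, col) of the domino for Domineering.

ply 1, X at OO./.XX/X.O | (0,2)=+1→OOX/.XX/X.O*; (1,0)=-1→OO./XXX/X.O; (2,1)=-1→OO./.XX/XXO
ply 2: OOX/.XX/X.O is terminal -1 (O); from OO./.XX/X.O depth 7

PV length from [OO./.XX/X.O]: 1 ply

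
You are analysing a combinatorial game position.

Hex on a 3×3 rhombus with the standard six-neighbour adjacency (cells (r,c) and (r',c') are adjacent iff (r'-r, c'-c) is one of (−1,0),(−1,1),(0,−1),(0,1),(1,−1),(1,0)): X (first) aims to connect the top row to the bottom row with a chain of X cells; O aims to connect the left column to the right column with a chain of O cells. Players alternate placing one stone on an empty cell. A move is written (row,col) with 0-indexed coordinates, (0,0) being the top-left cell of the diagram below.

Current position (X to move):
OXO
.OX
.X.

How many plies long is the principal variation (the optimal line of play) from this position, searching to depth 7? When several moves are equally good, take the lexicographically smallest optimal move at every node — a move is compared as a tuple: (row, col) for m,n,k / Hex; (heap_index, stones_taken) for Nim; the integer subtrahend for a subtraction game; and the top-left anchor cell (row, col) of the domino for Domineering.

p1 X@[OXO/.OX/.X.]: (1,0)[OXO/XOX/.X.]-1* (2,0)[OXO/.OX/XX.]-1 (2,2)[OXO/.OX/.XX]-1
p2 O@[OXO/XOX/.X.]: (2,0)[OXO/XOX/OX.]+1* (2,2)[OXO/XOX/.XO]-1
p3 X@[OXO/XOX/OX.] terminal -1; root [OXO/.OX/.X.] d7

PV length from [OXO/.OX/.X.]: 2 plies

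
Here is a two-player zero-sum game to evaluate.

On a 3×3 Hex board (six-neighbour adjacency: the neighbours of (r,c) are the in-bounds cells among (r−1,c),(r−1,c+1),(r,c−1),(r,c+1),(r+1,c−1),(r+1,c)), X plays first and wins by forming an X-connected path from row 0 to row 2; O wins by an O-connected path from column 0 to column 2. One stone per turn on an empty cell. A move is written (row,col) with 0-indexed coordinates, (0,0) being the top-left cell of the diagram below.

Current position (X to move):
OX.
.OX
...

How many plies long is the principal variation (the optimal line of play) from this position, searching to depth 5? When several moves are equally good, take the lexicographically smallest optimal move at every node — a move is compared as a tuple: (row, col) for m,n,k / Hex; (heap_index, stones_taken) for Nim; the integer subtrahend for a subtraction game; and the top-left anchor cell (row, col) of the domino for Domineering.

p1 X@[OX./.OX/...]: (0,2)[OXX/.OX/...]+1* (1,0)[OX./XOX/...]+1 (2,0)[OX./.OX/X..]+1 (2,1)[OX./.OX/.X.]-1 (2,2)[OX./.OX/..X]-1
p2 O@[OXX/.OX/...]: (1,0)[OXX/OOX/...]-1* (2,0)[OXX/.OX/O..]-1 (2,1)[OXX/.OX/.O.]-1 (2,2)[OXX/.OX/..O]-1
p3 X@[OXX/OOX/...]: (2,0)[OXX/OOX/X..]+1* (2,1)[OXX/OOX/.X.]+1 (2,2)[OXX/OOX/..X]+1
p4 O@[OXX/OOX/X..]: (2,1)[OXX/OOX/XO.]-1* (2,2)[OXX/OOX/X.O]-1
p5 X@[OXX/OOX/XO.]: (2,2)[OXX/OOX/XOX]+1*
p6 O@[OXX/OOX/XOX] terminal -1; root [OX./.OX/...] d5

PV length from [OX./.OX/...]: 5 plies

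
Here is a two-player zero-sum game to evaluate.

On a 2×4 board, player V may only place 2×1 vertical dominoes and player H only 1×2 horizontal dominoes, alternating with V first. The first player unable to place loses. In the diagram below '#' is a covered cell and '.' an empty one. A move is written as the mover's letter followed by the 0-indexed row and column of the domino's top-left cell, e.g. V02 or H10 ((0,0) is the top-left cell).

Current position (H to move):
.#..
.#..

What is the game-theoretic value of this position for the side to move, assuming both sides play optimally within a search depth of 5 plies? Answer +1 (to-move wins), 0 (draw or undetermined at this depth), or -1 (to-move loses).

value(.#../.#.., H) = +1

p1 H@[.#../.#..]: H02[.###/.#..]+1* H12[.#../.###]+1
p2 V@[.###/.#..]: V00[####/##..]-1*
p3 H@[####/##..]: H12[####/####]+1*
p4 V@[####/####] terminal -1; root [.#../.#..] d5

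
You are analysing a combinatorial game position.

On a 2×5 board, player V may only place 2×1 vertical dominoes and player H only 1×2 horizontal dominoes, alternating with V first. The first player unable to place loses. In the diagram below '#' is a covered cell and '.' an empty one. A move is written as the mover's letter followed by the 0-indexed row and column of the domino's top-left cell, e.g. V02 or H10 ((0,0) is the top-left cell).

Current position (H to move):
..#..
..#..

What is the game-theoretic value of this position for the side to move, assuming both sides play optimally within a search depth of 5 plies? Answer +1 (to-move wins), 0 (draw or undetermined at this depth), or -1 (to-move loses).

value(..#../..#.., H) = -1

ply 1, H at ..#../..#.. | H00=-1→###../..#..*; H03=-1→..###/..#..; H10=-1→..#../###..; H13=-1→..#../..###
ply 2, V at ###../..#.. | V03=+1→####./..##.*; V04=+1→###.#/..#.#
ply 3, H at ####./..##. | H10=-1→####./####.*
ply 4, V at ####./####. | V04=+1→#####/#####*
ply 5: #####/##### is terminal -1 (H); from ..#../..#.. depth 5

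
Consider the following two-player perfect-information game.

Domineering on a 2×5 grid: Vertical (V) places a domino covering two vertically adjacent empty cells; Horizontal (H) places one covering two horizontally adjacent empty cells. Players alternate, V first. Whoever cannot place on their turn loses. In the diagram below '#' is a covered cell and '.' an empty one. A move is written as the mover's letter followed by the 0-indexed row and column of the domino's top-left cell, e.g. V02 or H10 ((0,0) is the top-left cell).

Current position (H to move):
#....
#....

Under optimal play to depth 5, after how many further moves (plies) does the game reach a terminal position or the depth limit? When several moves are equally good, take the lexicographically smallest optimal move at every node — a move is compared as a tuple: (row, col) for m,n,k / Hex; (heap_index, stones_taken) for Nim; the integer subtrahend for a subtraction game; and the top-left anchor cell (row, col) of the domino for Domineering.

PV length from [#..../#....]: 3 plies

p1 H@[#..../#....]: H01[###../#....]-1 H02[#.##./#....]+1* H03[#..##/#....]-1 H11[#..../###..]-1 H12[#..../#.##.]+1 H13[#..../#..##]-1
p2 V@[#.##./#....]: V01[####./##...]-1* V04[#.###/#...#]-1
p3 H@[####./##...]: H12[####./####.]-1 H13[####./##.##]+1*
p4 V@[####./##.##] terminal -1; root [#..../#....] d5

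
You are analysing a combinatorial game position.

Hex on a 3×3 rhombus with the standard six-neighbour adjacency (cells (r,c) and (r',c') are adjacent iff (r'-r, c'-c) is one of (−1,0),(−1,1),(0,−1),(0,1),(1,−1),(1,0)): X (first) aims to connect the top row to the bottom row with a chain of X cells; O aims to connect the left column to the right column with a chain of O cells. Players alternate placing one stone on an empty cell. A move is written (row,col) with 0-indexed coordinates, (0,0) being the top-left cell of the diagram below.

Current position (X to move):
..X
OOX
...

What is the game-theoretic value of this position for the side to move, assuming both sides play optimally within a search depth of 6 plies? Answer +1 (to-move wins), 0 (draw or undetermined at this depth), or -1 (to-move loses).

[..X/OOX/...] X move#1: (0,0):+1/X.X/OOX/...*, (0,1):+1/.XX/OOX/..., (2,0):+1/..X/OOX/X.., (2,1):+1/..X/OOX/.X., (2,2):+1/..X/OOX/..X
[X.X/OOX/...] O move#2: (0,1):-1/XOX/OOX/...*, (2,0):-1/X.X/OOX/O.., (2,1):-1/X.X/OOX/.O., (2,2):-1/X.X/OOX/..O
[XOX/OOX/...] X move#3: (2,0):+1/XOX/OOX/X..*, (2,1):+1/XOX/OOX/.X., (2,2):+1/XOX/OOX/..X
[XOX/OOX/X..] O move#4: (2,1):-1/XOX/OOX/XO.*, (2,2):-1/XOX/OOX/X.O
[XOX/OOX/XO.] X move#5: (2,2):+1/XOX/OOX/XOX*
[XOX/OOX/XOX] end (terminal -1, O#6); searched ..X/OOX/... to 6

value(..X/OOX/..., X) = +1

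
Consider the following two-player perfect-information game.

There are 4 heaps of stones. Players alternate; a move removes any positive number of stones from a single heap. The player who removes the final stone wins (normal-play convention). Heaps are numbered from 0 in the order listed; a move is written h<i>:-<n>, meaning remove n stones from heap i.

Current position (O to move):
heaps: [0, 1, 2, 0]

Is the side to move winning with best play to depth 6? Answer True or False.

ply 1, O at (0,1,2,0) | h1:-1=-1→(0,0,2,0); h2:-1=+1→(0,1,1,0)*; h2:-2=-1→(0,1,0,0)
ply 2, X at (0,1,1,0) | h1:-1=-1→(0,0,1,0)*; h2:-1=-1→(0,1,0,0)
ply 3, O at (0,0,1,0) | h2:-1=+1→(0,0,0,0)*
ply 4: (0,0,0,0) is terminal -1 (X); from (0,1,2,0) depth 6

O winning at [(0,1,2,0)]: True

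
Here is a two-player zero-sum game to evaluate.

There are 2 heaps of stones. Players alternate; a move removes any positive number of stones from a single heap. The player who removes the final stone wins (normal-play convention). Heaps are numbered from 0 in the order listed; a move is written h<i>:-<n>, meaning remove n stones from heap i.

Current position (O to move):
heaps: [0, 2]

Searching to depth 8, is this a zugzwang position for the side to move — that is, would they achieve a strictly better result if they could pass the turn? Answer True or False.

ply 1, O at (0,2) | h1:-1=-1→(0,1); h1:-2=+1→(0,0)*
ply 2: (0,0) is terminal -1 (X); from (0,2) depth 8
suppose O passes — search the same position with X to move:
pass> ply 1, X at (0,2) | h1:-1=-1→(0,1); h1:-2=+1→(0,0)*
pass> ply 2: (0,0) is terminal -1 (O); from (0,2) depth 8
for O: play +1, pass -1

zugzwang((0,2), O) = False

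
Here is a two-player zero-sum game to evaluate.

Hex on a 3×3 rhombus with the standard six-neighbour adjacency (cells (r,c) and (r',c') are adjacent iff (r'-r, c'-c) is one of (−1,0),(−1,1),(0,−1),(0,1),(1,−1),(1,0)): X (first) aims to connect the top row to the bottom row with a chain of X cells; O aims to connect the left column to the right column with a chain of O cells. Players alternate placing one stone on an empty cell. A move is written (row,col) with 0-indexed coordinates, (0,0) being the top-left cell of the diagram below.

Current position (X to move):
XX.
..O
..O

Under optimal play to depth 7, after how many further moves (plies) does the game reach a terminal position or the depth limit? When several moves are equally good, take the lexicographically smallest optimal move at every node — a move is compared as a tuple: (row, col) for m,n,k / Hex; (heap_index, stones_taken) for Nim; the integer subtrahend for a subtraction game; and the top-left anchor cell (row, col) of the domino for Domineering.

PV length from [XX./..O/..O]: 5 plies

ply 1, X at XX./..O/..O | (0,2)=-1→XXX/..O/..O; (1,0)=-1→XX./X.O/..O; (1,1)=+1→XX./.XO/..O*; (2,0)=+1→XX./..O/X.O; (2,1)=-1→XX./..O/.XO
ply 2, O at XX./.XO/..O | (0,2)=-1→XXO/.XO/..O*; (1,0)=-1→XX./OXO/..O; (2,0)=-1→XX./.XO/O.O; (2,1)=-1→XX./.XO/.OO
ply 3, X at XXO/.XO/..O | (1,0)=+1→XXO/XXO/..O*; (2,0)=+1→XXO/.XO/X.O; (2,1)=+1→XXO/.XO/.XO
ply 4, O at XXO/XXO/..O | (2,0)=-1→XXO/XXO/O.O*; (2,1)=-1→XXO/XXO/.OO
ply 5, X at XXO/XXO/O.O | (2,1)=+1→XXO/XXO/OXO*
ply 6: XXO/XXO/OXO is terminal -1 (O); from XX./..O/..O depth 7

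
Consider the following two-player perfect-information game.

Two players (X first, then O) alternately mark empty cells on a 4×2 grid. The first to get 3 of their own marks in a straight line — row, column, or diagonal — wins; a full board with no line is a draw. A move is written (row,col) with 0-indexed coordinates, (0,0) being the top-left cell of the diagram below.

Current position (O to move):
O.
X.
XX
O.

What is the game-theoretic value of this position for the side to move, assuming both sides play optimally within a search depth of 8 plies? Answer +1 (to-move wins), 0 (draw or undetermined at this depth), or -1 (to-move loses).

ply 1, O at O./X./XX/O. | (0,1)=+0→OO/X./XX/O.*; (1,1)=+0→O./XO/XX/O.; (3,1)=+0→O./X./XX/OO
ply 2, X at OO/X./XX/O. | (1,1)=+0→OO/XX/XX/O.*; (3,1)=+0→OO/X./XX/OX
ply 3, O at OO/XX/XX/O. | (3,1)=+0→OO/XX/XX/OO*
ply 4: OO/XX/XX/OO is terminal +0 (X); from O./X./XX/O. depth 8

value(O./X./XX/O., O) = 0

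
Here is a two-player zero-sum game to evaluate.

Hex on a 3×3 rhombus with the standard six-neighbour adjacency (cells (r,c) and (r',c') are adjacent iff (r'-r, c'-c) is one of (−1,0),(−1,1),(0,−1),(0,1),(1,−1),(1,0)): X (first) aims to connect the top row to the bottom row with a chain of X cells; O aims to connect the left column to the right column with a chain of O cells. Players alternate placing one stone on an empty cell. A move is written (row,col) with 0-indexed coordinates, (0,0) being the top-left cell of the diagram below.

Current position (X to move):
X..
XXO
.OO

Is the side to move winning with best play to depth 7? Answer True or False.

p1 X@[X../XXO/.OO]: (0,1)[XX./XXO/.OO]-1 (0,2)[X.X/XXO/.OO]-1 (2,0)[X../XXO/XOO]+1*
p2 O@[X../XXO/XOO] terminal -1; root [X../XXO/.OO] d7

X winning at [X../XXO/.OO]: True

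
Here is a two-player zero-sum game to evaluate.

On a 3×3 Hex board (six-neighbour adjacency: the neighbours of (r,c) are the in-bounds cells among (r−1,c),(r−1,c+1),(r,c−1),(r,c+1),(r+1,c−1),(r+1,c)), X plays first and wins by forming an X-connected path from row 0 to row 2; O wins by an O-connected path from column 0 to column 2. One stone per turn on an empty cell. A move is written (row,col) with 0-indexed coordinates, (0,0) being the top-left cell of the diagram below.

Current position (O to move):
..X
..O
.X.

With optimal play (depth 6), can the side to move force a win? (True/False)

p1 O@[..X/..O/.X.]: (0,0)[O.X/..O/.X.]-1 (0,1)[.OX/..O/.X.]-1 (1,0)[..X/O.O/.X.]-1 (1,1)[..X/.OO/.X.]+1* (2,0)[..X/..O/OX.]-1 (2,2)[..X/..O/.XO]-1
p2 X@[..X/.OO/.X.]: (0,0)[X.X/.OO/.X.]-1* (0,1)[.XX/.OO/.X.]-1 (1,0)[..X/XOO/.X.]-1 (2,0)[..X/.OO/XX.]-1 (2,2)[..X/.OO/.XX]-1
p3 O@[X.X/.OO/.X.]: (0,1)[XOX/.OO/.X.]+1* (1,0)[X.X/OOO/.X.]+1 (2,0)[X.X/.OO/OX.]+1 (2,2)[X.X/.OO/.XO]+1
p4 X@[XOX/.OO/.X.]: (1,0)[XOX/XOO/.X.]-1* (2,0)[XOX/.OO/XX.]-1 (2,2)[XOX/.OO/.XX]-1
p5 O@[XOX/XOO/.X.]: (2,0)[XOX/XOO/OX.]+1* (2,2)[XOX/XOO/.XO]-1
p6 X@[XOX/XOO/OX.] terminal -1; root [..X/..O/.X.] d6

O winning at [..X/..O/.X.]: True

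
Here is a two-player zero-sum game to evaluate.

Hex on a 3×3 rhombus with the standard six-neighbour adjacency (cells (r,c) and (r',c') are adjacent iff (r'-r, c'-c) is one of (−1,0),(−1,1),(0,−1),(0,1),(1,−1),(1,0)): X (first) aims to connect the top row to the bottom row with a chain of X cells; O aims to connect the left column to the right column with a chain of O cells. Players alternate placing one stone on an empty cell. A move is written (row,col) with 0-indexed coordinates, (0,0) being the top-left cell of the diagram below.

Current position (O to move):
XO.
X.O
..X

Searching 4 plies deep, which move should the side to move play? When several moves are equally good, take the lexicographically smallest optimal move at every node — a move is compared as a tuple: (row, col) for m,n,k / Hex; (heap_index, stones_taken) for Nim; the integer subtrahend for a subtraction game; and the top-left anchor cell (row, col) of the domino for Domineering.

O's best at [XO./X.O/..X]: (2,0)

[XO./X.O/..X] O move#1: (0,2):-1/XOO/X.O/..X, (1,1):-1/XO./XOO/..X, (2,0):+1/XO./X.O/O.X*, (2,1):-1/XO./X.O/.OX
[XO./X.O/O.X] X move#2: (0,2):-1/XOX/X.O/O.X*, (1,1):-1/XO./XXO/O.X, (2,1):-1/XO./X.O/OXX
[XOX/X.O/O.X] O move#3: (1,1):+1/XOX/XOO/O.X*, (2,1):+1/XOX/X.O/OOX
[XOX/XOO/O.X] end (terminal -1, X#4); searched XO./X.O/..X to 4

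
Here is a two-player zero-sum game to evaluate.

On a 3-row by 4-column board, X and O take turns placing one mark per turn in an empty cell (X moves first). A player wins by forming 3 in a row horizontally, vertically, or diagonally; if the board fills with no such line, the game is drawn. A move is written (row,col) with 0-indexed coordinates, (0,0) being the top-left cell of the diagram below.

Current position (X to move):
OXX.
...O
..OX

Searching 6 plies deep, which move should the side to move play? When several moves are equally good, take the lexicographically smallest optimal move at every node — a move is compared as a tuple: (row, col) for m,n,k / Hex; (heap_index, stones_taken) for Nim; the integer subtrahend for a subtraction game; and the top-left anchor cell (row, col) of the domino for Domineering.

[OXX./...O/..OX] X move#1: (0,3):+1/OXXX/...O/..OX*, (1,0):-1/OXX./X..O/..OX, (1,1):+1/OXX./.X.O/..OX, (1,2):+1/OXX./..XO/..OX, (2,0):-1/OXX./...O/X.OX, (2,1):-1/OXX./...O/.XOX
[OXXX/...O/..OX] end (terminal -1, O#2); searched OXX./...O/..OX to 6

X's best at [OXX./...O/..OX]: (0,3)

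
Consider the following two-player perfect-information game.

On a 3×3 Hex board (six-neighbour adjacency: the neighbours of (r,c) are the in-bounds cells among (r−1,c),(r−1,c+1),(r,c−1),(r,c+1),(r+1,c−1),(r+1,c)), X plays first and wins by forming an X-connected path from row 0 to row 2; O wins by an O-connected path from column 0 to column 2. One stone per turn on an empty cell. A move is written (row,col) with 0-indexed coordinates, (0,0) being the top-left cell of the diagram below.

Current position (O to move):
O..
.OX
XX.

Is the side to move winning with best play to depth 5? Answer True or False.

O winning at [O../.OX/XX.]: True

p1 O@[O../.OX/XX.]: (0,1)[OO./.OX/XX.]-1 (0,2)[O.O/.OX/XX.]+1* (1,0)[O../OOX/XX.]-1 (2,2)[O../.OX/XXO]-1
p2 X@[O.O/.OX/XX.]: (0,1)[OXO/.OX/XX.]-1* (1,0)[O.O/XOX/XX.]-1 (2,2)[O.O/.OX/XXX]-1
p3 O@[OXO/.OX/XX.]: (1,0)[OXO/OOX/XX.]+1* (2,2)[OXO/.OX/XXO]-1
p4 X@[OXO/OOX/XX.] terminal -1; root [O../.OX/XX.] d5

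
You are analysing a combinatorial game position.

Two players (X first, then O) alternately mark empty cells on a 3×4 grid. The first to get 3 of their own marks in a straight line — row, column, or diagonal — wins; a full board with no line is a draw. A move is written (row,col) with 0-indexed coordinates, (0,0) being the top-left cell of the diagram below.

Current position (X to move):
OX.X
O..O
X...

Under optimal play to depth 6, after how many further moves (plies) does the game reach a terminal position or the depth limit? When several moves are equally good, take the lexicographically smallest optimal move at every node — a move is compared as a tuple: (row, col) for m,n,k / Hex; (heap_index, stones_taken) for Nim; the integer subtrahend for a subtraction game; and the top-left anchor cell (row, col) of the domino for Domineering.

p1 X@[OX.X/O..O/X...]: (0,2)[OXXX/O..O/X...]+1* (1,1)[OX.X/OX.O/X...]+1 (1,2)[OX.X/O.XO/X...]+1 (2,1)[OX.X/O..O/XX..]+1 (2,2)[OX.X/O..O/X.X.]+1 (2,3)[OX.X/O..O/X..X]+1
p2 O@[OXXX/O..O/X...] terminal -1; root [OX.X/O..O/X...] d6

PV length from [OX.X/O..O/X...]: 1 ply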